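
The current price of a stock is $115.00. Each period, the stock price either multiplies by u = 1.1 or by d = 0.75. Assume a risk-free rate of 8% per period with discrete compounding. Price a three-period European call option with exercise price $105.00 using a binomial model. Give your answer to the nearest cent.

Risk-neutral probability p = (1 + 0.08 − 0.75)/(1.1 − 0.75) = 0.3300/0.3500 = 0.9429
Terminal stock prices: S_uuu = 153.1, S_uud = 104.4, S_udd = 71.16, S_ddd = 48.52
Terminal payoffs (S − K): max(48.07, 0) = 48.07, max(-0.6375, 0) = 0, max(-33.84, 0) = 0, max(-56.48, 0) = 0
Node uu (S = 139.2): V_uu = 1/1.08·[0.9429·48.0650 + 0.0571·0.0000] = 41.9615
Node ud (S = 94.88): V_ud = 1/1.08·[0.9429·0.0000 + 0.0571·0.0000] = 0.0000
Node dd (S = 64.69): V_dd = 1/1.08·[0.9429·0.0000 + 0.0571·0.0000] = 0.0000
Node u (S = 126.5): V_u = 1/1.08·[0.9429·41.9615 + 0.0571·0.0000] = 36.6331
Node d (S = 86.25): V_d = 1/1.08·[0.9429·0.0000 + 0.0571·0.0000] = 0.0000
Node 0 (S = 115): V_0 = 1/1.08·[0.9429·36.6331 + 0.0571·0.0000] = 31.9812

$31.98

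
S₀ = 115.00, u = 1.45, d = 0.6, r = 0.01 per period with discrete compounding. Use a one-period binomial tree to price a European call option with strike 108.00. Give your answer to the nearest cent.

Risk-neutral probability p = (1 + 0.01 − 0.6)/(1.45 − 0.6) = 0.4100/0.8500 = 0.4824
Terminal stock prices: S_u = 166.8, S_d = 69
Terminal payoffs (S − K): max(58.75, 0) = 58.75, max(-39, 0) = 0
Node 0 (S = 115): V_0 = 1/1.01·[0.4824·58.7500 + 0.5176·0.0000] = 28.0577

28.06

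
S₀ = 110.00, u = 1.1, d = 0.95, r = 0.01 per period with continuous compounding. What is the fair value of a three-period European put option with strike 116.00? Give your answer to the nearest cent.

Risk-neutral probability p = (e^0.01 − 0.95)/(1.1 − 0.95) = 0.0601/0.1500 = 0.4003
Terminal stock prices: S_uuu = 146.4, S_uud = 126.4, S_udd = 109.2, S_ddd = 94.31
Terminal payoffs (K − S): max(-30.41, 0) = 0, max(-10.45, 0) = 0, max(6.797, 0) = 6.797, max(21.69, 0) = 21.69
Node uu (S = 133.1): V_uu = e^(−0.01)·[0.4003·0.0000 + 0.5997·0.0000] = 0.0000
Node ud (S = 115): V_ud = e^(−0.01)·[0.4003·0.0000 + 0.5997·6.7975] = 4.0357
Node dd (S = 99.27): V_dd = e^(−0.01)·[0.4003·6.7975 + 0.5997·21.6888] = 15.5708
Node u (S = 121): V_u = e^(−0.01)·[0.4003·0.0000 + 0.5997·4.0357] = 2.3960
Node d (S = 104.5): V_d = e^(−0.01)·[0.4003·4.0357 + 0.5997·15.5708] = 10.8439
Node 0 (S = 110): V_0 = e^(−0.01)·[0.4003·2.3960 + 0.5997·10.8439] = 7.3877

7.39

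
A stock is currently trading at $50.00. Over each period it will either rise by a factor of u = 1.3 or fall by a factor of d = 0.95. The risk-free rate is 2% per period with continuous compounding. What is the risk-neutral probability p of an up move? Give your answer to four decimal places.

p = 0.2006

Risk-neutral probability p = (e^0.02 − 0.95)/(1.3 − 0.95) = 0.0702/0.3500 = 0.2006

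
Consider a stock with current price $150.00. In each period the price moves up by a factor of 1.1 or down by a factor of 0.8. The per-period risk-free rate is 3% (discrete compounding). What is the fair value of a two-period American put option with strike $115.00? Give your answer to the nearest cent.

Risk-neutral probability p = (1 + 0.03 − 0.8)/(1.1 − 0.8) = 0.2300/0.3000 = 0.7667
Terminal stock prices: S_uu = 181.5, S_ud = 132, S_dd = 96
Terminal payoffs (K − S): max(-66.5, 0) = 0, max(-17, 0) = 0, max(19, 0) = 19
Node u (S = 165): continuation = 1/1.03·[0.7667·0.0000 + 0.2333·0.0000] = 0.0000; exercise value = 0.0000 ≤ continuation, so V_u = 0.0000
Node d (S = 120): continuation = 1/1.03·[0.7667·0.0000 + 0.2333·19.0000] = 4.3042; exercise value = 0.0000 ≤ continuation, so V_d = 4.3042
Node 0 (S = 150): continuation = 1/1.03·[0.7667·0.0000 + 0.2333·4.3042] = 0.9751; exercise value = 0.0000 ≤ continuation, so V_0 = 0.9751

$0.98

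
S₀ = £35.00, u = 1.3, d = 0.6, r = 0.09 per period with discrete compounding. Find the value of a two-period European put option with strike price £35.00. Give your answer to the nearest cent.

Risk-neutral probability p = (1 + 0.09 − 0.6)/(1.3 − 0.6) = 0.4900/0.7000 = 0.7000
Terminal stock prices: S_uu = 59.15, S_ud = 27.3, S_dd = 12.6
Terminal payoffs (K − S): max(-24.15, 0) = 0, max(7.7, 0) = 7.7, max(22.4, 0) = 22.4
Node u (S = 45.5): V_u = 1/1.09·[0.7000·0.0000 + 0.3000·7.7000] = 2.1193
Node d (S = 21): V_d = 1/1.09·[0.7000·7.7000 + 0.3000·22.4000] = 11.1101
Node 0 (S = 35): V_0 = 1/1.09·[0.7000·2.1193 + 0.3000·11.1101] = 4.4188

£4.42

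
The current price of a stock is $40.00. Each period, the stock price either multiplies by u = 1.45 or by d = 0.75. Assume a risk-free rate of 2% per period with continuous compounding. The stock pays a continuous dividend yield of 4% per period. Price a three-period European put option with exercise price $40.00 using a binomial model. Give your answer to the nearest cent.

$9.67

Per-period risk-free factor R = e^0.02 = 1.0202; dividend-adjusted growth = e^(0.02−0.04) = 0.9802.
Risk-neutral probability p = (0.9802 − 0.75)/(1.45 − 0.75) = 0.2302/0.7000 = 0.3289
Terminal stock prices: S_uuu = 121.9, S_uud = 63.07, S_udd = 32.62, S_ddd = 16.88
Terminal payoffs (K − S): max(-81.94, 0) = 0, max(-23.07, 0) = 0, max(7.375, 0) = 7.375, max(23.12, 0) = 23.12
Node uu (S = 84.1): V_uu = e^(−0.02)·[0.3289·0.0000 + 0.6711·0.0000] = 0.0000
Node ud (S = 43.5): V_ud = e^(−0.02)·[0.3289·0.0000 + 0.6711·7.3750] = 4.8517
Node dd (S = 22.5): V_dd = e^(−0.02)·[0.3289·7.3750 + 0.6711·23.1250] = 17.5902
Node u (S = 58): V_u = e^(−0.02)·[0.3289·0.0000 + 0.6711·4.8517] = 3.1917
Node d (S = 30): V_d = e^(−0.02)·[0.3289·4.8517 + 0.6711·17.5902] = 13.1357
Node 0 (S = 40): V_0 = e^(−0.02)·[0.3289·3.1917 + 0.6711·13.1357] = 9.6702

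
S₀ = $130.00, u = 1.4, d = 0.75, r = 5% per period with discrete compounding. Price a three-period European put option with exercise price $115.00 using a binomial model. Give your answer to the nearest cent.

Risk-neutral probability p = (1 + 0.05 − 0.75)/(1.4 − 0.75) = 0.3000/0.6500 = 0.4615
Terminal stock prices: S_uuu = 356.7, S_uud = 191.1, S_udd = 102.4, S_ddd = 54.84
Terminal payoffs (K − S): max(-241.7, 0) = 0, max(-76.1, 0) = 0, max(12.62, 0) = 12.62, max(60.16, 0) = 60.16
Node uu (S = 254.8): V_uu = 1/1.05·[0.4615·0.0000 + 0.5385·0.0000] = 0.0000
Node ud (S = 136.5): V_ud = 1/1.05·[0.4615·0.0000 + 0.5385·12.6250] = 6.4744
Node dd (S = 73.12): V_dd = 1/1.05·[0.4615·12.6250 + 0.5385·60.1562] = 36.3988
Node u (S = 182): V_u = 1/1.05·[0.4615·0.0000 + 0.5385·6.4744] = 3.3202
Node d (S = 97.5): V_d = 1/1.05·[0.4615·6.4744 + 0.5385·36.3988] = 21.5119
Node 0 (S = 130): V_0 = 1/1.05·[0.4615·3.3202 + 0.5385·21.5119] = 12.4912

$12.49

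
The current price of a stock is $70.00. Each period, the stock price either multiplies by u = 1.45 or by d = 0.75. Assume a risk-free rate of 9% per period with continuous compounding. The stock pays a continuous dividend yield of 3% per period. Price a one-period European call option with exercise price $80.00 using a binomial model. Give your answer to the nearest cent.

$8.75

Per-period risk-free factor R = e^0.09 = 1.0942; dividend-adjusted growth = e^(0.09−0.03) = 1.0618.
Risk-neutral probability p = (1.0618 − 0.75)/(1.45 − 0.75) = 0.3118/0.7000 = 0.4455
Terminal stock prices: S_u = 101.5, S_d = 52.5
Terminal payoffs (S − K): max(21.5, 0) = 21.5, max(-27.5, 0) = 0
Node 0 (S = 70): V_0 = e^(−0.09)·[0.4455·21.5000 + 0.5545·0.0000] = 8.7535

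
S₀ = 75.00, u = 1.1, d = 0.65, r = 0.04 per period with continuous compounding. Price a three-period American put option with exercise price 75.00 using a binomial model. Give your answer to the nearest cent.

Risk-neutral probability p = (e^0.04 − 0.65)/(1.1 − 0.65) = 0.3908/0.4500 = 0.8685
Terminal stock prices: S_uuu = 99.83, S_uud = 58.99, S_udd = 34.86, S_ddd = 20.6
Terminal payoffs (K − S): max(-24.83, 0) = 0, max(16.01, 0) = 16.01, max(40.14, 0) = 40.14, max(54.4, 0) = 54.4
Node uu (S = 90.75): continuation = e^(−0.04)·[0.8685·0.0000 + 0.1315·16.0125] = 2.0236; exercise value = 0.0000 ≤ continuation, so V_uu = 2.0236
Node ud (S = 53.62): continuation = e^(−0.04)·[0.8685·16.0125 + 0.1315·40.1437] = 18.4342; exercise value = 21.3750 > continuation, so V_ud = 21.3750 (exercise)
Node dd (S = 31.69): continuation = e^(−0.04)·[0.8685·40.1437 + 0.1315·54.4031] = 40.3717; exercise value = 43.3125 > continuation, so V_dd = 43.3125 (exercise)
Node u (S = 82.5): continuation = e^(−0.04)·[0.8685·2.0236 + 0.1315·21.3750] = 4.3897; exercise value = 0.0000 ≤ continuation, so V_u = 4.3897
Node d (S = 48.75): continuation = e^(−0.04)·[0.8685·21.3750 + 0.1315·43.3125] = 23.3092; exercise value = 26.2500 > continuation, so V_d = 26.2500 (exercise)
Node 0 (S = 75): continuation = e^(−0.04)·[0.8685·4.3897 + 0.1315·26.2500] = 6.9802; exercise value = 0.0000 ≤ continuation, so V_0 = 6.9802

6.98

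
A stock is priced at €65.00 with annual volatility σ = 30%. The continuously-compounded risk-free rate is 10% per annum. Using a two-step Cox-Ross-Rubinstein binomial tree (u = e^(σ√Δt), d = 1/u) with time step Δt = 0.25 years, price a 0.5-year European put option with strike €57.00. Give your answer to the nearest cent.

CRR parameters: u = e^(σ√Δt) = e^(0.3·√0.25) = 1.1618, d = 1/u = 0.8607
Per-period rate: rΔt = 0.1·0.25 = 0.025, so R = e^0.025 = 1.0253
Risk-neutral probability p = (e^0.025 − 0.8607)/(1.1618 − 0.8607) = 0.1646/0.3011 = 0.5466
Terminal stock prices: S_uu = 87.74, S_ud = 65, S_dd = 48.15
Terminal payoffs (K − S): max(-30.74, 0) = 0, max(-8, 0) = 0, max(8.847, 0) = 8.847
Node u (S = 75.52): V_u = e^(−0.025)·[0.5466·0.0000 + 0.4534·0.0000] = 0.0000
Node d (S = 55.95): V_d = e^(−0.025)·[0.5466·0.0000 + 0.4534·8.8468] = 3.9118
Node 0 (S = 65): V_0 = e^(−0.025)·[0.5466·0.0000 + 0.4534·3.9118] = 1.7297

€1.73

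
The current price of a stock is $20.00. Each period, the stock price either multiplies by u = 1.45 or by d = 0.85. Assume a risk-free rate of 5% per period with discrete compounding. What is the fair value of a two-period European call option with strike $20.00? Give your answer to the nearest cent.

Risk-neutral probability p = (1 + 0.05 − 0.85)/(1.45 − 0.85) = 0.2000/0.6000 = 0.3333
Terminal stock prices: S_uu = 42.05, S_ud = 24.65, S_dd = 14.45
Terminal payoffs (S − K): max(22.05, 0) = 22.05, max(4.65, 0) = 4.65, max(-5.55, 0) = 0
Node u (S = 29): V_u = 1/1.05·[0.3333·22.0500 + 0.6667·4.6500] = 9.9524
Node d (S = 17): V_d = 1/1.05·[0.3333·4.6500 + 0.6667·0.0000] = 1.4762
Node 0 (S = 20): V_0 = 1/1.05·[0.3333·9.9524 + 0.6667·1.4762] = 4.0967

$4.10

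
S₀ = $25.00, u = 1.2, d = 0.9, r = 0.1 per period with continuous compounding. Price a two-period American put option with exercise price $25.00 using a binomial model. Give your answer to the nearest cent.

Risk-neutral probability p = (e^0.1 − 0.9)/(1.2 − 0.9) = 0.2052/0.3000 = 0.6839
Terminal stock prices: S_uu = 36, S_ud = 27, S_dd = 20.25
Terminal payoffs (K − S): max(-11, 0) = 0, max(-2, 0) = 0, max(4.75, 0) = 4.75
Node u (S = 30): continuation = e^(−0.1)·[0.6839·0.0000 + 0.3161·0.0000] = 0.0000; exercise value = 0.0000 ≤ continuation, so V_u = 0.0000
Node d (S = 22.5): continuation = e^(−0.1)·[0.6839·0.0000 + 0.3161·4.7500] = 1.3586; exercise value = 2.5000 > continuation, so V_d = 2.5000 (exercise)
Node 0 (S = 25): continuation = e^(−0.1)·[0.6839·0.0000 + 0.3161·2.5000] = 0.7150; exercise value = 0.0000 ≤ continuation, so V_0 = 0.7150

$0.72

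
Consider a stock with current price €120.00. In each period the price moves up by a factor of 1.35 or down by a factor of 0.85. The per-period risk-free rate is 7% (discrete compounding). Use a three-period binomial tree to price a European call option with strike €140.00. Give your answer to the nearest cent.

€22.98

Risk-neutral probability p = (1 + 0.07 − 0.85)/(1.35 − 0.85) = 0.2200/0.5000 = 0.4400
Terminal stock prices: S_uuu = 295.2, S_uud = 185.9, S_udd = 117, S_ddd = 73.69
Terminal payoffs (S − K): max(155.2, 0) = 155.2, max(45.9, 0) = 45.9, max(-22.96, 0) = 0, max(-66.31, 0) = 0
Node uu (S = 218.7): V_uu = 1/1.07·[0.4400·155.2450 + 0.5600·45.8950] = 87.8589
Node ud (S = 137.7): V_ud = 1/1.07·[0.4400·45.8950 + 0.5600·0.0000] = 18.8727
Node dd (S = 86.7): V_dd = 1/1.07·[0.4400·0.0000 + 0.5600·0.0000] = 0.0000
Node u (S = 162): V_u = 1/1.07·[0.4400·87.8589 + 0.5600·18.8727] = 46.0062
Node d (S = 102): V_d = 1/1.07·[0.4400·18.8727 + 0.5600·0.0000] = 7.7607
Node 0 (S = 120): V_0 = 1/1.07·[0.4400·46.0062 + 0.5600·7.7607] = 22.9801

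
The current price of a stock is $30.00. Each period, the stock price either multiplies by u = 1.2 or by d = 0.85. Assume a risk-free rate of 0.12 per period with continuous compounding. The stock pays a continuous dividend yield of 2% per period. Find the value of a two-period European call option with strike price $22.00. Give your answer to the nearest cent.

Per-period risk-free factor R = e^0.12 = 1.1275; dividend-adjusted growth = e^(0.12−0.02) = 1.1052.
Risk-neutral probability p = (1.1052 − 0.85)/(1.2 − 0.85) = 0.2552/0.3500 = 0.7291
Terminal stock prices: S_uu = 43.2, S_ud = 30.6, S_dd = 21.67
Terminal payoffs (S − K): max(21.2, 0) = 21.2, max(8.6, 0) = 8.6, max(-0.325, 0) = 0
Node u (S = 36): V_u = e^(−0.12)·[0.7291·21.2000 + 0.2709·8.6000] = 15.7749
Node d (S = 25.5): V_d = e^(−0.12)·[0.7291·8.6000 + 0.2709·0.0000] = 5.5609
Node 0 (S = 30): V_0 = e^(−0.12)·[0.7291·15.7749 + 0.2709·5.5609] = 11.5366

$11.54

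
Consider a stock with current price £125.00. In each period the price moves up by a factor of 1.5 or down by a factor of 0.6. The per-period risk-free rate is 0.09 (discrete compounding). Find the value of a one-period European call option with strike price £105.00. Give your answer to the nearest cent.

£41.21

Risk-neutral probability p = (1 + 0.09 − 0.6)/(1.5 − 0.6) = 0.4900/0.9000 = 0.5444
Terminal stock prices: S_u = 187.5, S_d = 75
Terminal payoffs (S − K): max(82.5, 0) = 82.5, max(-30, 0) = 0
Node 0 (S = 125): V_0 = 1/1.09·[0.5444·82.5000 + 0.4556·0.0000] = 41.2080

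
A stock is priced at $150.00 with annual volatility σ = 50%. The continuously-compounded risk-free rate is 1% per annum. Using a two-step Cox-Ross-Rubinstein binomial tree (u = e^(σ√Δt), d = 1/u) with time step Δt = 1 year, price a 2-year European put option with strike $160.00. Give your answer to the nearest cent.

$43.24

CRR parameters: u = e^(σ√Δt) = e^(0.5·√1) = 1.6487, d = 1/u = 0.6065
Per-period rate: rΔt = 0.01·1 = 0.01, so R = e^0.01 = 1.0101
Risk-neutral probability p = (e^0.01 − 0.6065)/(1.6487 − 0.6065) = 0.4035/1.0422 = 0.3872
Terminal stock prices: S_uu = 407.7, S_ud = 150, S_dd = 55.18
Terminal payoffs (K − S): max(-247.7, 0) = 0, max(10, 0) = 10, max(104.8, 0) = 104.8
Node u (S = 247.3): V_u = e^(−0.01)·[0.3872·0.0000 + 0.6128·10.0000] = 6.0672
Node d (S = 90.98): V_d = e^(−0.01)·[0.3872·10.0000 + 0.6128·104.8181] = 67.4284
Node 0 (S = 150): V_0 = e^(−0.01)·[0.3872·6.0672 + 0.6128·67.4284] = 43.2358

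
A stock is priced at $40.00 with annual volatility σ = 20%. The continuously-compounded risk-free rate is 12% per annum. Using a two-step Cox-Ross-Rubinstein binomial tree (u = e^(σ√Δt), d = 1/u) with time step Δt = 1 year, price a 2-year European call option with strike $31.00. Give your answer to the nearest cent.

$15.79

CRR parameters: u = e^(σ√Δt) = e^(0.2·√1) = 1.2214, d = 1/u = 0.8187
Per-period rate: rΔt = 0.12·1 = 0.12, so R = e^0.12 = 1.1275
Risk-neutral probability p = (e^0.12 − 0.8187)/(1.2214 − 0.8187) = 0.3088/0.4027 = 0.7668
Terminal stock prices: S_uu = 59.67, S_ud = 40, S_dd = 26.81
Terminal payoffs (S − K): max(28.67, 0) = 28.67, max(9, 0) = 9, max(-4.187, 0) = 0
Node u (S = 48.86): V_u = e^(−0.12)·[0.7668·28.6730 + 0.2332·9.0000] = 21.3616
Node d (S = 32.75): V_d = e^(−0.12)·[0.7668·9.0000 + 0.2332·0.0000] = 6.1208
Node 0 (S = 40): V_0 = e^(−0.12)·[0.7668·21.3616 + 0.2332·6.1208] = 15.7937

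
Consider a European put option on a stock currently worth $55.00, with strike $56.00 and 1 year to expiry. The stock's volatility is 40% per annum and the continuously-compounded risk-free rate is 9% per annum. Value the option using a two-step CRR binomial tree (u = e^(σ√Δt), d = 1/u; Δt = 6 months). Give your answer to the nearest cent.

CRR parameters: u = e^(σ√Δt) = e^(0.4·√0.5) = 1.3269, d = 1/u = 0.7536
Per-period rate: rΔt = 0.09·0.5 = 0.045, so R = e^0.045 = 1.0460
Risk-neutral probability p = (e^0.045 − 0.7536)/(1.3269 − 0.7536) = 0.2924/0.5733 = 0.5100
Terminal stock prices: S_uu = 96.84, S_ud = 55, S_dd = 31.24
Terminal payoffs (K − S): max(-40.84, 0) = 0, max(1, 0) = 1, max(24.76, 0) = 24.76
Node u (S = 72.98): V_u = e^(−0.045)·[0.5100·0.0000 + 0.4900·1.0000] = 0.4684
Node d (S = 41.45): V_d = e^(−0.045)·[0.5100·1.0000 + 0.4900·24.7616] = 12.0858
Node 0 (S = 55): V_0 = e^(−0.045)·[0.5100·0.4684 + 0.4900·12.0858] = 5.8893

$5.89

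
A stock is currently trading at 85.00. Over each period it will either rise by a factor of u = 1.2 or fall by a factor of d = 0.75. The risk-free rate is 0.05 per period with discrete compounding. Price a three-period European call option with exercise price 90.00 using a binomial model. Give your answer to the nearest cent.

Risk-neutral probability p = (1 + 0.05 − 0.75)/(1.2 − 0.75) = 0.3000/0.4500 = 0.6667
Terminal stock prices: S_uuu = 146.9, S_uud = 91.8, S_udd = 57.38, S_ddd = 35.86
Terminal payoffs (S − K): max(56.88, 0) = 56.88, max(1.8, 0) = 1.8, max(-32.62, 0) = 0, max(-54.14, 0) = 0
Node uu (S = 122.4): V_uu = 1/1.05·[0.6667·56.8800 + 0.3333·1.8000] = 36.6857
Node ud (S = 76.5): V_ud = 1/1.05·[0.6667·1.8000 + 0.3333·0.0000] = 1.1429
Node dd (S = 47.81): V_dd = 1/1.05·[0.6667·0.0000 + 0.3333·0.0000] = 0.0000
Node u (S = 102): V_u = 1/1.05·[0.6667·36.6857 + 0.3333·1.1429] = 23.6553
Node d (S = 63.75): V_d = 1/1.05·[0.6667·1.1429 + 0.3333·0.0000] = 0.7256
Node 0 (S = 85): V_0 = 1/1.05·[0.6667·23.6553 + 0.3333·0.7256] = 15.2496

15.25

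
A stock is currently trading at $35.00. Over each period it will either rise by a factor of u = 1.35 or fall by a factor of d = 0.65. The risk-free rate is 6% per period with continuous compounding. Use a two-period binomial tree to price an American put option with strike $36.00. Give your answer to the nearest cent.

Risk-neutral probability p = (e^0.06 − 0.65)/(1.35 − 0.65) = 0.4118/0.7000 = 0.5883
Terminal stock prices: S_uu = 63.79, S_ud = 30.71, S_dd = 14.79
Terminal payoffs (K − S): max(-27.79, 0) = 0, max(5.287, 0) = 5.287, max(21.21, 0) = 21.21
Node u (S = 47.25): continuation = e^(−0.06)·[0.5883·0.0000 + 0.4117·5.2875] = 2.0499; exercise value = 0.0000 ≤ continuation, so V_u = 2.0499
Node d (S = 22.75): continuation = e^(−0.06)·[0.5883·5.2875 + 0.4117·21.2125] = 11.1535; exercise value = 13.2500 > continuation, so V_d = 13.2500 (exercise)
Node 0 (S = 35): continuation = e^(−0.06)·[0.5883·2.0499 + 0.4117·13.2500] = 6.2727; exercise value = 1.0000 ≤ continuation, so V_0 = 6.2727

$6.27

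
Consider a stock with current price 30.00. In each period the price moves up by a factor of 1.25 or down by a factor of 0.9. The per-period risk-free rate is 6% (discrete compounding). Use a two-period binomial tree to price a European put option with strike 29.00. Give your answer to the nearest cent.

1.23

Risk-neutral probability p = (1 + 0.06 − 0.9)/(1.25 − 0.9) = 0.1600/0.3500 = 0.4571
Terminal stock prices: S_uu = 46.88, S_ud = 33.75, S_dd = 24.3
Terminal payoffs (K − S): max(-17.88, 0) = 0, max(-4.75, 0) = 0, max(4.7, 0) = 4.7
Node u (S = 37.5): V_u = 1/1.06·[0.4571·0.0000 + 0.5429·0.0000] = 0.0000
Node d (S = 27): V_d = 1/1.06·[0.4571·0.0000 + 0.5429·4.7000] = 2.4070
Node 0 (S = 30): V_0 = 1/1.06·[0.4571·0.0000 + 0.5429·2.4070] = 1.2327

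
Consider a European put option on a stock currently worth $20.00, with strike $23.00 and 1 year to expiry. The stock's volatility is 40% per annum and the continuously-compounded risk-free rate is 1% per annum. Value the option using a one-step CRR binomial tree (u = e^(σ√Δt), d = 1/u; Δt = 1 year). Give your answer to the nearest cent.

$5.57

CRR parameters: u = e^(σ√Δt) = e^(0.4·√1) = 1.4918, d = 1/u = 0.6703
Per-period rate: rΔt = 0.01·1 = 0.01, so R = e^0.01 = 1.0101
Risk-neutral probability p = (e^0.01 − 0.6703)/(1.4918 − 0.6703) = 0.3397/0.8215 = 0.4135
Terminal stock prices: S_u = 29.84, S_d = 13.41
Terminal payoffs (K − S): max(-6.836, 0) = 0, max(9.594, 0) = 9.594
Node 0 (S = 20): V_0 = e^(−0.01)·[0.4135·0.0000 + 0.5865·9.5936] = 5.5702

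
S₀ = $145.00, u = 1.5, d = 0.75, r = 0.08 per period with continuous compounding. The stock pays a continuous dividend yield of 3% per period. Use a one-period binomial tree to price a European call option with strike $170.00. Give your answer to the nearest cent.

Per-period risk-free factor R = e^0.08 = 1.0833; dividend-adjusted growth = e^(0.08−0.03) = 1.0513.
Risk-neutral probability p = (1.0513 − 0.75)/(1.5 − 0.75) = 0.3013/0.7500 = 0.4017
Terminal stock prices: S_u = 217.5, S_d = 108.8
Terminal payoffs (S − K): max(47.5, 0) = 47.5, max(-61.25, 0) = 0
Node 0 (S = 145): V_0 = e^(−0.08)·[0.4017·47.5000 + 0.5983·0.0000] = 17.6135

$17.61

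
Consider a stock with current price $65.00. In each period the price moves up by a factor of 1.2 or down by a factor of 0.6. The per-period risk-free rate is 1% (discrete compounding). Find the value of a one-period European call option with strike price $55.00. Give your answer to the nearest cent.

$15.56

Risk-neutral probability p = (1 + 0.01 − 0.6)/(1.2 − 0.6) = 0.4100/0.6000 = 0.6833
Terminal stock prices: S_u = 78, S_d = 39
Terminal payoffs (S − K): max(23, 0) = 23, max(-16, 0) = 0
Node 0 (S = 65): V_0 = 1/1.01·[0.6833·23.0000 + 0.3167·0.0000] = 15.5611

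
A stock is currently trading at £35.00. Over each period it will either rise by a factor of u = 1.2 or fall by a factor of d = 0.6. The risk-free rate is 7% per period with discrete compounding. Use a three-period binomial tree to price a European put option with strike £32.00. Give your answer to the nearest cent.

£2.30

Risk-neutral probability p = (1 + 0.07 − 0.6)/(1.2 − 0.6) = 0.4700/0.6000 = 0.7833
Terminal stock prices: S_uuu = 60.48, S_uud = 30.24, S_udd = 15.12, S_ddd = 7.56
Terminal payoffs (K − S): max(-28.48, 0) = 0, max(1.76, 0) = 1.76, max(16.88, 0) = 16.88, max(24.44, 0) = 24.44
Node uu (S = 50.4): V_uu = 1/1.07·[0.7833·0.0000 + 0.2167·1.7600] = 0.3564
Node ud (S = 25.2): V_ud = 1/1.07·[0.7833·1.7600 + 0.2167·16.8800] = 4.7065
Node dd (S = 12.6): V_dd = 1/1.07·[0.7833·16.8800 + 0.2167·24.4400] = 17.3065
Node u (S = 42): V_u = 1/1.07·[0.7833·0.3564 + 0.2167·4.7065] = 1.2139
Node d (S = 21): V_d = 1/1.07·[0.7833·4.7065 + 0.2167·17.3065] = 6.9500
Node 0 (S = 35): V_0 = 1/1.07·[0.7833·1.2139 + 0.2167·6.9500] = 2.2960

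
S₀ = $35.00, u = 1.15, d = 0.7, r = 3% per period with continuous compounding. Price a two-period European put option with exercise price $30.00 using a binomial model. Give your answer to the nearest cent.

Risk-neutral probability p = (e^0.03 − 0.7)/(1.15 − 0.7) = 0.3305/0.4500 = 0.7343
Terminal stock prices: S_uu = 46.29, S_ud = 28.17, S_dd = 17.15
Terminal payoffs (K − S): max(-16.29, 0) = 0, max(1.825, 0) = 1.825, max(12.85, 0) = 12.85
Node u (S = 40.25): V_u = e^(−0.03)·[0.7343·0.0000 + 0.2657·1.8250] = 0.4705
Node d (S = 24.5): V_d = e^(−0.03)·[0.7343·1.8250 + 0.2657·12.8500] = 4.6134
Node 0 (S = 35): V_0 = e^(−0.03)·[0.7343·0.4705 + 0.2657·4.6134] = 1.5246

$1.52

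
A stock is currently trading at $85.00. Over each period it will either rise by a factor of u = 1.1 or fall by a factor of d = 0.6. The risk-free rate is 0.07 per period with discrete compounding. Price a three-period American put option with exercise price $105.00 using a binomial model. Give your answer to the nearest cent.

Risk-neutral probability p = (1 + 0.07 − 0.6)/(1.1 − 0.6) = 0.4700/0.5000 = 0.9400
Terminal stock prices: S_uuu = 113.1, S_uud = 61.71, S_udd = 33.66, S_ddd = 18.36
Terminal payoffs (K − S): max(-8.135, 0) = 0, max(43.29, 0) = 43.29, max(71.34, 0) = 71.34, max(86.64, 0) = 86.64
Node uu (S = 102.9): continuation = 1/1.07·[0.9400·0.0000 + 0.0600·43.2900] = 2.4275; exercise value = 2.1500 ≤ continuation, so V_uu = 2.4275
Node ud (S = 56.1): continuation = 1/1.07·[0.9400·43.2900 + 0.0600·71.3400] = 42.0308; exercise value = 48.9000 > continuation, so V_ud = 48.9000 (exercise)
Node dd (S = 30.6): continuation = 1/1.07·[0.9400·71.3400 + 0.0600·86.6400] = 67.5308; exercise value = 74.4000 > continuation, so V_dd = 74.4000 (exercise)
Node u (S = 93.5): continuation = 1/1.07·[0.9400·2.4275 + 0.0600·48.9000] = 4.8746; exercise value = 11.5000 > continuation, so V_u = 11.5000 (exercise)
Node d (S = 51): continuation = 1/1.07·[0.9400·48.9000 + 0.0600·74.4000] = 47.1308; exercise value = 54.0000 > continuation, so V_d = 54.0000 (exercise)
Node 0 (S = 85): continuation = 1/1.07·[0.9400·11.5000 + 0.0600·54.0000] = 13.1308; exercise value = 20.0000 > continuation, so V_0 = 20.0000 (exercise)

$20.00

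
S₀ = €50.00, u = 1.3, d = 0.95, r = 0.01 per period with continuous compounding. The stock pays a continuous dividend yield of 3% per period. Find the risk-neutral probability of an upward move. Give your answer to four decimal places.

Per-period risk-free factor R = e^0.01 = 1.0101; dividend-adjusted growth = e^(0.01−0.03) = 0.9802.
Risk-neutral probability p = (0.9802 − 0.95)/(1.3 − 0.95) = 0.0302/0.3500 = 0.0863

p = 0.0863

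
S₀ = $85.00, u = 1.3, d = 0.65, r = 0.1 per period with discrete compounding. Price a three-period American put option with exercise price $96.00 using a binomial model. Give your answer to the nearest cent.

Risk-neutral probability p = (1 + 0.1 − 0.65)/(1.3 − 0.65) = 0.4500/0.6500 = 0.6923
Terminal stock prices: S_uuu = 186.7, S_uud = 93.37, S_udd = 46.69, S_ddd = 23.34
Terminal payoffs (K − S): max(-90.75, 0) = 0, max(2.627, 0) = 2.627, max(49.31, 0) = 49.31, max(72.66, 0) = 72.66
Node uu (S = 143.7): continuation = 1/1.1·[0.6923·0.0000 + 0.3077·2.6275] = 0.7350; exercise value = 0.0000 ≤ continuation, so V_uu = 0.7350
Node ud (S = 71.83): continuation = 1/1.1·[0.6923·2.6275 + 0.3077·49.3137] = 15.4477; exercise value = 24.1750 > continuation, so V_ud = 24.1750 (exercise)
Node dd (S = 35.91): continuation = 1/1.1·[0.6923·49.3137 + 0.3077·72.6569] = 51.3602; exercise value = 60.0875 > continuation, so V_dd = 60.0875 (exercise)
Node u (S = 110.5): continuation = 1/1.1·[0.6923·0.7350 + 0.3077·24.1750] = 7.2248; exercise value = 0.0000 ≤ continuation, so V_u = 7.2248
Node d (S = 55.25): continuation = 1/1.1·[0.6923·24.1750 + 0.3077·60.0875] = 32.0227; exercise value = 40.7500 > continuation, so V_d = 40.7500 (exercise)
Node 0 (S = 85): continuation = 1/1.1·[0.6923·7.2248 + 0.3077·40.7500] = 15.9457; exercise value = 11.0000 ≤ continuation, so V_0 = 15.9457

$15.95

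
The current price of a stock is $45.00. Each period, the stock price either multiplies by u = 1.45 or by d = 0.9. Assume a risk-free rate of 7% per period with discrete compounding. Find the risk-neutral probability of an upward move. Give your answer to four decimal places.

Risk-neutral probability p = (1 + 0.07 − 0.9)/(1.45 − 0.9) = 0.1700/0.5500 = 0.3091

p = 0.3091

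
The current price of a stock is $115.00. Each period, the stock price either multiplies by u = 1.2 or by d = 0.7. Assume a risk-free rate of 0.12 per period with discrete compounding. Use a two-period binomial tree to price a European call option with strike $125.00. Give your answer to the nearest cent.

$22.84

Risk-neutral probability p = (1 + 0.12 − 0.7)/(1.2 − 0.7) = 0.4200/0.5000 = 0.8400
Terminal stock prices: S_uu = 165.6, S_ud = 96.6, S_dd = 56.35
Terminal payoffs (S − K): max(40.6, 0) = 40.6, max(-28.4, 0) = 0, max(-68.65, 0) = 0
Node u (S = 138): V_u = 1/1.12·[0.8400·40.6000 + 0.1600·0.0000] = 30.4500
Node d (S = 80.5): V_d = 1/1.12·[0.8400·0.0000 + 0.1600·0.0000] = 0.0000
Node 0 (S = 115): V_0 = 1/1.12·[0.8400·30.4500 + 0.1600·0.0000] = 22.8375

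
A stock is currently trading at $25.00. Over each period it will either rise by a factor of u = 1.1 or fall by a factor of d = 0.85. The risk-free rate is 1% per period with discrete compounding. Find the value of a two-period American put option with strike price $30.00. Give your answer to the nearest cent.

Risk-neutral probability p = (1 + 0.01 − 0.85)/(1.1 − 0.85) = 0.1600/0.2500 = 0.6400
Terminal stock prices: S_uu = 30.25, S_ud = 23.38, S_dd = 18.06
Terminal payoffs (K − S): max(-0.25, 0) = 0, max(6.625, 0) = 6.625, max(11.94, 0) = 11.94
Node u (S = 27.5): continuation = 1/1.01·[0.6400·0.0000 + 0.3600·6.6250] = 2.3614; exercise value = 2.5000 > continuation, so V_u = 2.5000 (exercise)
Node d (S = 21.25): continuation = 1/1.01·[0.6400·6.6250 + 0.3600·11.9375] = 8.4530; exercise value = 8.7500 > continuation, so V_d = 8.7500 (exercise)
Node 0 (S = 25): continuation = 1/1.01·[0.6400·2.5000 + 0.3600·8.7500] = 4.7030; exercise value = 5.0000 > continuation, so V_0 = 5.0000 (exercise)

$5.00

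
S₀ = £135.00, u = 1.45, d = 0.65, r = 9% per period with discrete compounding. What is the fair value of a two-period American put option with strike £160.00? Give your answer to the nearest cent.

£36.65

Risk-neutral probability p = (1 + 0.09 − 0.65)/(1.45 − 0.65) = 0.4400/0.8000 = 0.5500
Terminal stock prices: S_uu = 283.8, S_ud = 127.2, S_dd = 57.04
Terminal payoffs (K − S): max(-123.8, 0) = 0, max(32.76, 0) = 32.76, max(103, 0) = 103
Node u (S = 195.8): continuation = 1/1.09·[0.5500·0.0000 + 0.4500·32.7625] = 13.5258; exercise value = 0.0000 ≤ continuation, so V_u = 13.5258
Node d (S = 87.75): continuation = 1/1.09·[0.5500·32.7625 + 0.4500·102.9625] = 59.0390; exercise value = 72.2500 > continuation, so V_d = 72.2500 (exercise)
Node 0 (S = 135): continuation = 1/1.09·[0.5500·13.5258 + 0.4500·72.2500] = 36.6529; exercise value = 25.0000 ≤ continuation, so V_0 = 36.6529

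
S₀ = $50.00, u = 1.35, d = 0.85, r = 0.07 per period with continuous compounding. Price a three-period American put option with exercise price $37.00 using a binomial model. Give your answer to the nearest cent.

Risk-neutral probability p = (e^0.07 − 0.85)/(1.35 − 0.85) = 0.2225/0.5000 = 0.4450
Terminal stock prices: S_uuu = 123, S_uud = 77.46, S_udd = 48.77, S_ddd = 30.71
Terminal payoffs (K − S): max(-86.02, 0) = 0, max(-40.46, 0) = 0, max(-11.77, 0) = 0, max(6.294, 0) = 6.294
Node uu (S = 91.13): continuation = e^(−0.07)·[0.4450·0.0000 + 0.5550·0.0000] = 0.0000; exercise value = 0.0000 ≤ continuation, so V_uu = 0.0000
Node ud (S = 57.38): continuation = e^(−0.07)·[0.4450·0.0000 + 0.5550·0.0000] = 0.0000; exercise value = 0.0000 ≤ continuation, so V_ud = 0.0000
Node dd (S = 36.12): continuation = e^(−0.07)·[0.4450·0.0000 + 0.5550·6.2938] = 3.2568; exercise value = 0.8750 ≤ continuation, so V_dd = 3.2568
Node u (S = 67.5): continuation = e^(−0.07)·[0.4450·0.0000 + 0.5550·0.0000] = 0.0000; exercise value = 0.0000 ≤ continuation, so V_u = 0.0000
Node d (S = 42.5): continuation = e^(−0.07)·[0.4450·0.0000 + 0.5550·3.2568] = 1.6853; exercise value = 0.0000 ≤ continuation, so V_d = 1.6853
Node 0 (S = 50): continuation = e^(−0.07)·[0.4450·0.0000 + 0.5550·1.6853] = 0.8721; exercise value = 0.0000 ≤ continuation, so V_0 = 0.8721

$0.87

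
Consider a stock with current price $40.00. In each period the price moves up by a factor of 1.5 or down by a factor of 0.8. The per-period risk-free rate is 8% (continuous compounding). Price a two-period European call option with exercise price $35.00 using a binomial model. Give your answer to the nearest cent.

$13.01

Risk-neutral probability p = (e^0.08 − 0.8)/(1.5 − 0.8) = 0.2833/0.7000 = 0.4047
Terminal stock prices: S_uu = 90, S_ud = 48, S_dd = 25.6
Terminal payoffs (S − K): max(55, 0) = 55, max(13, 0) = 13, max(-9.4, 0) = 0
Node u (S = 60): V_u = e^(−0.08)·[0.4047·55.0000 + 0.5953·13.0000] = 27.6909
Node d (S = 32): V_d = e^(−0.08)·[0.4047·13.0000 + 0.5953·0.0000] = 4.8566
Node 0 (S = 40): V_0 = e^(−0.08)·[0.4047·27.6909 + 0.5953·4.8566] = 13.0137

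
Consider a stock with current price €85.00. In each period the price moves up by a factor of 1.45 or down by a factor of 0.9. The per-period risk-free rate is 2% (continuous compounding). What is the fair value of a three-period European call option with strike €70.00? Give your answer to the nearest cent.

€22.69

Risk-neutral probability p = (e^0.02 − 0.9)/(1.45 − 0.9) = 0.1202/0.5500 = 0.2185
Terminal stock prices: S_uuu = 259.1, S_uud = 160.8, S_udd = 99.83, S_ddd = 61.97
Terminal payoffs (S − K): max(189.1, 0) = 189.1, max(90.84, 0) = 90.84, max(29.83, 0) = 29.83, max(-8.035, 0) = 0
Node uu (S = 178.7): V_uu = e^(−0.02)·[0.2185·189.1331 + 0.7815·90.8413] = 110.0986
Node ud (S = 110.9): V_ud = e^(−0.02)·[0.2185·90.8413 + 0.7815·29.8325] = 42.3111
Node dd (S = 68.85): V_dd = e^(−0.02)·[0.2185·29.8325 + 0.7815·0.0000] = 6.3907
Node u (S = 123.2): V_u = e^(−0.02)·[0.2185·110.0986 + 0.7815·42.3111] = 55.9947
Node d (S = 76.5): V_d = e^(−0.02)·[0.2185·42.3111 + 0.7815·6.3907] = 13.9591
Node 0 (S = 85): V_0 = e^(−0.02)·[0.2185·55.9947 + 0.7815·13.9591] = 22.6875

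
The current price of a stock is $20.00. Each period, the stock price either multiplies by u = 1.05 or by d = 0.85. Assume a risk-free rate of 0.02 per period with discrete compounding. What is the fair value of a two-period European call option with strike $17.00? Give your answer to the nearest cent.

$3.72

Risk-neutral probability p = (1 + 0.02 − 0.85)/(1.05 − 0.85) = 0.1700/0.2000 = 0.8500
Terminal stock prices: S_uu = 22.05, S_ud = 17.85, S_dd = 14.45
Terminal payoffs (S − K): max(5.05, 0) = 5.05, max(0.85, 0) = 0.85, max(-2.55, 0) = 0
Node u (S = 21): V_u = 1/1.02·[0.8500·5.0500 + 0.1500·0.8500] = 4.3333
Node d (S = 17): V_d = 1/1.02·[0.8500·0.8500 + 0.1500·0.0000] = 0.7083
Node 0 (S = 20): V_0 = 1/1.02·[0.8500·4.3333 + 0.1500·0.7083] = 3.7153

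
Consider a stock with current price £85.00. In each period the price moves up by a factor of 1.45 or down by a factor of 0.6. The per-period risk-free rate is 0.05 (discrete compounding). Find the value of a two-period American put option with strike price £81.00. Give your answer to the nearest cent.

£15.04

Risk-neutral probability p = (1 + 0.05 − 0.6)/(1.45 − 0.6) = 0.4500/0.8500 = 0.5294
Terminal stock prices: S_uu = 178.7, S_ud = 73.95, S_dd = 30.6
Terminal payoffs (K − S): max(-97.71, 0) = 0, max(7.05, 0) = 7.05, max(50.4, 0) = 50.4
Node u (S = 123.2): continuation = 1/1.05·[0.5294·0.0000 + 0.4706·7.0500] = 3.1597; exercise value = 0.0000 ≤ continuation, so V_u = 3.1597
Node d (S = 51): continuation = 1/1.05·[0.5294·7.0500 + 0.4706·50.4000] = 26.1429; exercise value = 30.0000 > continuation, so V_d = 30.0000 (exercise)
Node 0 (S = 85): continuation = 1/1.05·[0.5294·3.1597 + 0.4706·30.0000] = 15.0385; exercise value = 0.0000 ≤ continuation, so V_0 = 15.0385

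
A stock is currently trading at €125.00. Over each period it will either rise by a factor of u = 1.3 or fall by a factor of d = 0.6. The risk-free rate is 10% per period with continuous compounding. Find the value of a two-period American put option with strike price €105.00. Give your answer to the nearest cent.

€8.79

Risk-neutral probability p = (e^0.1 − 0.6)/(1.3 − 0.6) = 0.5052/0.7000 = 0.7217
Terminal stock prices: S_uu = 211.3, S_ud = 97.5, S_dd = 45
Terminal payoffs (K − S): max(-106.3, 0) = 0, max(7.5, 0) = 7.5, max(60, 0) = 60
Node u (S = 162.5): continuation = e^(−0.1)·[0.7217·0.0000 + 0.2783·7.5000] = 1.8888; exercise value = 0.0000 ≤ continuation, so V_u = 1.8888
Node d (S = 75): continuation = e^(−0.1)·[0.7217·7.5000 + 0.2783·60.0000] = 20.0079; exercise value = 30.0000 > continuation, so V_d = 30.0000 (exercise)
Node 0 (S = 125): continuation = e^(−0.1)·[0.7217·1.8888 + 0.2783·30.0000] = 8.7886; exercise value = 0.0000 ≤ continuation, so V_0 = 8.7886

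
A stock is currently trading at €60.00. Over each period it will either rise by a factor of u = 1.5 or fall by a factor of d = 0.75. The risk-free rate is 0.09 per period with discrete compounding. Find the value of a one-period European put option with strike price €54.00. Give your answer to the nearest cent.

€4.51

Risk-neutral probability p = (1 + 0.09 − 0.75)/(1.5 − 0.75) = 0.3400/0.7500 = 0.4533
Terminal stock prices: S_u = 90, S_d = 45
Terminal payoffs (K − S): max(-36, 0) = 0, max(9, 0) = 9
Node 0 (S = 60): V_0 = 1/1.09·[0.4533·0.0000 + 0.5467·9.0000] = 4.5138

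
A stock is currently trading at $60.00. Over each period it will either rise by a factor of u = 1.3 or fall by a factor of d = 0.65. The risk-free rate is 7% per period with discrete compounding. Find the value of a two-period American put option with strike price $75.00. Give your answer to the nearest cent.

$16.76

Risk-neutral probability p = (1 + 0.07 − 0.65)/(1.3 − 0.65) = 0.4200/0.6500 = 0.6462
Terminal stock prices: S_uu = 101.4, S_ud = 50.7, S_dd = 25.35
Terminal payoffs (K − S): max(-26.4, 0) = 0, max(24.3, 0) = 24.3, max(49.65, 0) = 49.65
Node u (S = 78): continuation = 1/1.07·[0.6462·0.0000 + 0.3538·24.3000] = 8.0359; exercise value = 0.0000 ≤ continuation, so V_u = 8.0359
Node d (S = 39): continuation = 1/1.07·[0.6462·24.3000 + 0.3538·49.6500] = 31.0935; exercise value = 36.0000 > continuation, so V_d = 36.0000 (exercise)
Node 0 (S = 60): continuation = 1/1.07·[0.6462·8.0359 + 0.3538·36.0000] = 16.7579; exercise value = 15.0000 ≤ continuation, so V_0 = 16.7579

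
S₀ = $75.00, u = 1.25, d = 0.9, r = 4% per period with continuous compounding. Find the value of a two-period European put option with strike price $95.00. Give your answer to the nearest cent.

$16.01

Risk-neutral probability p = (e^0.04 − 0.9)/(1.25 − 0.9) = 0.1408/0.3500 = 0.4023
Terminal stock prices: S_uu = 117.2, S_ud = 84.38, S_dd = 60.75
Terminal payoffs (K − S): max(-22.19, 0) = 0, max(10.62, 0) = 10.62, max(34.25, 0) = 34.25
Node u (S = 93.75): V_u = e^(−0.04)·[0.4023·0.0000 + 0.5977·10.6250] = 6.1014
Node d (S = 67.5): V_d = e^(−0.04)·[0.4023·10.6250 + 0.5977·34.2500] = 23.7750
Node 0 (S = 75): V_0 = e^(−0.04)·[0.4023·6.1014 + 0.5977·23.7750] = 16.0112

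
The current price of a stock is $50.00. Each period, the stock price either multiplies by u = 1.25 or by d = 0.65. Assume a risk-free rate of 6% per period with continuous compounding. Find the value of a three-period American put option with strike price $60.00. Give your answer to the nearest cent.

$12.96

Risk-neutral probability p = (e^0.06 − 0.65)/(1.25 − 0.65) = 0.4118/0.6000 = 0.6864
Terminal stock prices: S_uuu = 97.66, S_uud = 50.78, S_udd = 26.41, S_ddd = 13.73
Terminal payoffs (K − S): max(-37.66, 0) = 0, max(9.219, 0) = 9.219, max(33.59, 0) = 33.59, max(46.27, 0) = 46.27
Node uu (S = 78.12): continuation = e^(−0.06)·[0.6864·0.0000 + 0.3136·9.2188] = 2.7227; exercise value = 0.0000 ≤ continuation, so V_uu = 2.7227
Node ud (S = 40.62): continuation = e^(−0.06)·[0.6864·9.2188 + 0.3136·33.5938] = 15.8809; exercise value = 19.3750 > continuation, so V_ud = 19.3750 (exercise)
Node dd (S = 21.13): continuation = e^(−0.06)·[0.6864·33.5938 + 0.3136·46.2687] = 35.3809; exercise value = 38.8750 > continuation, so V_dd = 38.8750 (exercise)
Node u (S = 62.5): continuation = e^(−0.06)·[0.6864·2.7227 + 0.3136·19.3750] = 7.4823; exercise value = 0.0000 ≤ continuation, so V_u = 7.4823
Node d (S = 32.5): continuation = e^(−0.06)·[0.6864·19.3750 + 0.3136·38.8750] = 24.0059; exercise value = 27.5000 > continuation, so V_d = 27.5000 (exercise)
Node 0 (S = 50): continuation = e^(−0.06)·[0.6864·7.4823 + 0.3136·27.5000] = 12.9586; exercise value = 10.0000 ≤ continuation, so V_0 = 12.9586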